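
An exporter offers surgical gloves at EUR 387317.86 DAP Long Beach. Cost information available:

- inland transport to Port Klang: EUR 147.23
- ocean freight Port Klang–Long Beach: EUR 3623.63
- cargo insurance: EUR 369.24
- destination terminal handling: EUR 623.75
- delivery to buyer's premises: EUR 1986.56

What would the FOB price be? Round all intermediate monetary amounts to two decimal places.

Not relevant to the conversion: inland to port — on the seller under both DAP and FOB; already in the DAP price and stays in the FOB price.
From DAP to FOB, the seller no longer bears: freight, insurance, destination terminal, delivery.
FOB price = 387317.86 − 3623.63 − 369.24 − 623.75 − 1986.56 = 380714.68

FOB price: EUR 380714.68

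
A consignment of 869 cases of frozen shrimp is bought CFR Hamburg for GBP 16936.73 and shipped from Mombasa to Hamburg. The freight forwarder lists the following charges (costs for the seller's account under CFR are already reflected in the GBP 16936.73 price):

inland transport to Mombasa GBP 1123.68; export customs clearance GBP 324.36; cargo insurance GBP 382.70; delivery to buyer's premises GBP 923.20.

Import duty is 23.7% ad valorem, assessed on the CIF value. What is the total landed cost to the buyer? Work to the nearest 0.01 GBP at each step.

Total landed cost: GBP 22347.33

CFR: the seller pays costs through ocean freight to the destination port, but not insurance.
Already in the invoice (seller's account under CFR): inland to port, export clearance — exclude.
CIF value = CFR price + insurance = 16936.73 + 382.70 = 17319.43
Import duty = 17319.43 × 23.7% = 4104.70
Buyer bears: insurance 382.70 + delivery 923.20 + duty 4104.70 = 5410.60
Landed cost = invoice 16936.73 + 5410.60 = 22347.33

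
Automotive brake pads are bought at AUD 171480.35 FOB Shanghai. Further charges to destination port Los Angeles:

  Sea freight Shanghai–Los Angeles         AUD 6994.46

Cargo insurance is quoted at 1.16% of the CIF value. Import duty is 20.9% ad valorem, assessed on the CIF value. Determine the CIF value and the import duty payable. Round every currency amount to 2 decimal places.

Let C be the CIF value. C = FOB price + freight + 1.16% × C
C − 1.16% × C = 171480.35 + 6994.46
0.9884 × C = 178474.81
C = 178474.81 / 0.9884 = 180569.42
Insurance premium = 1.16% × 180569.42 = 2094.61
Import duty = 180569.42 × 20.9% = 37739.01

CIF value: AUD 180569.42; import duty: AUD 37739.01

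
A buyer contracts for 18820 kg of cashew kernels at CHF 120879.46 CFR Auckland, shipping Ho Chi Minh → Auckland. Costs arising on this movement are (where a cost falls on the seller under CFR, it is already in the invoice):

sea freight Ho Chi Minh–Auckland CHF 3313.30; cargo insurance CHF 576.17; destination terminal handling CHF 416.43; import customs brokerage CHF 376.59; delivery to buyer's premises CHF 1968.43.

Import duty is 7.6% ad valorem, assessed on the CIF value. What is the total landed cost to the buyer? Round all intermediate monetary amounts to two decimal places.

Total landed cost: CHF 133447.71

CFR: the seller pays costs through ocean freight to the destination port, but not insurance.
Already in the invoice (seller's account under CFR): freight — exclude.
CIF value = CFR price + insurance = 120879.46 + 576.17 = 121455.63
Import duty = 121455.63 × 7.6% = 9230.63
Buyer bears: insurance 576.17 + destination terminal 416.43 + brokerage 376.59 + delivery 1968.43 + duty 9230.63 = 12568.25
Landed cost = invoice 120879.46 + 12568.25 = 133447.71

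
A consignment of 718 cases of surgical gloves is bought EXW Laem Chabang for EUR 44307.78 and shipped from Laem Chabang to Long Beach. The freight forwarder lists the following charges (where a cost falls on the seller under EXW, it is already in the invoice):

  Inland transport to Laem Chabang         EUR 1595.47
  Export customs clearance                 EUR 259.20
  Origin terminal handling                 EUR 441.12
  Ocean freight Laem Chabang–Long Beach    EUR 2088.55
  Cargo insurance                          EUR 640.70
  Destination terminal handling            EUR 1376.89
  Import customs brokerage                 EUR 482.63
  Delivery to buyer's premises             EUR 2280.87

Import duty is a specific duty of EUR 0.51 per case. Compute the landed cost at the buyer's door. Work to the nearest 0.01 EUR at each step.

Total landed cost: EUR 53839.39

EXW: the seller makes goods available at their premises; the buyer bears all onward costs.
CIF value = EXW price + inland to port + export clearance + origin terminal + freight + insurance = 44307.78 + 1595.47 + 259.20 + 441.12 + 2088.55 + 640.70 = 49332.82
Import duty = 718 × 0.51 = 366.18
Buyer bears: inland to port 1595.47 + export clearance 259.20 + origin terminal 441.12 + freight 2088.55 + insurance 640.70 + destination terminal 1376.89 + brokerage 482.63 + delivery 2280.87 + duty 366.18 = 9531.61
Landed cost = invoice 44307.78 + 9531.61 = 53839.39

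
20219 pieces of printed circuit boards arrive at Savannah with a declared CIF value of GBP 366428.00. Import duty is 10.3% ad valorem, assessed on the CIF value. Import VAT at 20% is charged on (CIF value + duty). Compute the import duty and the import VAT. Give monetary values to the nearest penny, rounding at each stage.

Import duty: GBP 37742.08; import VAT: GBP 80834.02

Import duty = 366428.00 × 10.3% = 37742.08
VAT base = CIF + duty = 366428.00 + 37742.08 = 404170.08
Import VAT = 404170.08 × 20% = 80834.02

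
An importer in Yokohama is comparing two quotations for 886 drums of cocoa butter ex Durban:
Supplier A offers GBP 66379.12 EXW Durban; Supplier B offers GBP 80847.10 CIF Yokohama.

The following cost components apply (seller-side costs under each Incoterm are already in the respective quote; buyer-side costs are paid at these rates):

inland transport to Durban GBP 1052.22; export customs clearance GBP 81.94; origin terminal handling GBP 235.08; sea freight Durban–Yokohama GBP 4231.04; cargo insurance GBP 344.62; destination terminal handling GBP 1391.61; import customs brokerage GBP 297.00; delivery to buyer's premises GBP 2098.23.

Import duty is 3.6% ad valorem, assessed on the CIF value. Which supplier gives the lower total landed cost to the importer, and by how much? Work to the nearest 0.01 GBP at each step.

Supplier A is cheaper by GBP 8829.92

Supplier A (EXW):
CIF value = EXW price + inland to port + export clearance + origin terminal + freight + insurance = 66379.12 + 1052.22 + 81.94 + 235.08 + 4231.04 + 344.62 = 72324.02
Import duty = 72324.02 × 3.6% = 2603.66
Buyer bears (A): 1052.22 + 81.94 + 235.08 + 4231.04 + 344.62 + 1391.61 + 297.00 + 2098.23 = 9731.74
Landed cost (A) = invoice 66379.12 + 9731.74 + duty 2603.66 = 78714.52
Supplier B (CIF):
The CIF price already equals the CIF value: 80847.10
Import duty = 80847.10 × 3.6% = 2910.50
Buyer bears (B): 1391.61 + 297.00 + 2098.23 = 3786.84
Landed cost (B) = invoice 80847.10 + 3786.84 + duty 2910.50 = 87544.44
Difference = |78714.52 − 87544.44| = 8829.92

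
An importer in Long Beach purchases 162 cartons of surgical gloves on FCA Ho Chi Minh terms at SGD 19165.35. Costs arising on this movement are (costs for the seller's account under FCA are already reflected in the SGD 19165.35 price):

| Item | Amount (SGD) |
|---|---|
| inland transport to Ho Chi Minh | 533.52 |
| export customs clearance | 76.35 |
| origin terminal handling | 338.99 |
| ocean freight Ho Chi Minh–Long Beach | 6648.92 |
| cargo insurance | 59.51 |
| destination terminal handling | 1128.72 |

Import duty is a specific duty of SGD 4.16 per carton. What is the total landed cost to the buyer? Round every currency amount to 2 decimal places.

FCA: the seller delivers export-cleared goods to the carrier; the buyer bears costs from that point.
Already in the invoice (seller's account under FCA): inland to port, export clearance — exclude.
CIF value = FCA price + origin terminal + freight + insurance = 19165.35 + 338.99 + 6648.92 + 59.51 = 26212.77
Import duty = 162 × 4.16 = 673.92
Buyer bears: origin terminal 338.99 + freight 6648.92 + insurance 59.51 + destination terminal 1128.72 + duty 673.92 = 8850.06
Landed cost = invoice 19165.35 + 8850.06 = 28015.41

Total landed cost: SGD 28015.41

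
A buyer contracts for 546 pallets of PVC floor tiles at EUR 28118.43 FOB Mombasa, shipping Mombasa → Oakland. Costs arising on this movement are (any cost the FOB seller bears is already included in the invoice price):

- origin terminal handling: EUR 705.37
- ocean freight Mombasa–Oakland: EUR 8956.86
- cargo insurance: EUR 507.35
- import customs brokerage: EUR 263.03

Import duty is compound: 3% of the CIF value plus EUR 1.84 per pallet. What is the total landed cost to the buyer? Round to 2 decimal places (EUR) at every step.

FOB: the seller bears costs until goods are on board at the origin port; the buyer bears freight, insurance and all costs thereafter.
Already in the invoice (seller's account under FOB): origin terminal — exclude.
CIF value = FOB price + freight + insurance = 28118.43 + 8956.86 + 507.35 = 37582.64
Ad valorem component: 37582.64 × 3% = 1127.48
Specific component: 546 × 1.84 = 1004.64
Import duty = 1127.48 + 1004.64 = 2132.12
Buyer bears: freight 8956.86 + insurance 507.35 + brokerage 263.03 + duty 2132.12 = 11859.36
Landed cost = invoice 28118.43 + 11859.36 = 39977.79

Total landed cost: EUR 39977.79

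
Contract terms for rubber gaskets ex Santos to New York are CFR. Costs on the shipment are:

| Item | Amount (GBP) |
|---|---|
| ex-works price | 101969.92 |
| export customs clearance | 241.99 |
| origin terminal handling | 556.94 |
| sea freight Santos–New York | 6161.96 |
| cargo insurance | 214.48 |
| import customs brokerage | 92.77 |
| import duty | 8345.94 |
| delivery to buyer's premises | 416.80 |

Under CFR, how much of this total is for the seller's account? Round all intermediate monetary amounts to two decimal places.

Seller's account: GBP 108930.81

CFR: the seller pays costs through ocean freight to the destination port, but not insurance.
Seller's account: goods 101969.92 + export clearance 241.99 + origin terminal 556.94 + freight 6161.96 = 108930.81
Buyer's account: insurance 214.48 + brokerage 92.77 + duty 8345.94 + delivery 416.80 = 9069.99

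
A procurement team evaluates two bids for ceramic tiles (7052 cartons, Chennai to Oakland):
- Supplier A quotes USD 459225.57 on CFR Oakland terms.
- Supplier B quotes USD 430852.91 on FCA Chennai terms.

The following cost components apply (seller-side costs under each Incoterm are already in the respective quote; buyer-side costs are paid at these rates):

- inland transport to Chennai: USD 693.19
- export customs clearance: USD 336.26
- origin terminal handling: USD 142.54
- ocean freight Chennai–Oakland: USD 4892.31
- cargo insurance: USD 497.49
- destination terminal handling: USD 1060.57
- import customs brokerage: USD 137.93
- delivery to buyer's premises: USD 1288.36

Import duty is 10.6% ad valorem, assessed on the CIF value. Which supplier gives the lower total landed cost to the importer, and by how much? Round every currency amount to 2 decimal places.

Supplier B is cheaper by USD 25811.61

Supplier A (CFR):
CIF value = CFR price + insurance = 459225.57 + 497.49 = 459723.06
Import duty = 459723.06 × 10.6% = 48730.64
Buyer bears (A): 497.49 + 1060.57 + 137.93 + 1288.36 = 2984.35
Landed cost (A) = invoice 459225.57 + 2984.35 + duty 48730.64 = 510940.56
Supplier B (FCA):
CIF value = FCA price + origin terminal + freight + insurance = 430852.91 + 142.54 + 4892.31 + 497.49 = 436385.25
Import duty = 436385.25 × 10.6% = 46256.84
Buyer bears (B): 142.54 + 4892.31 + 497.49 + 1060.57 + 137.93 + 1288.36 = 8019.20
Landed cost (B) = invoice 430852.91 + 8019.20 + duty 46256.84 = 485128.95
Difference = |510940.56 − 485128.95| = 25811.61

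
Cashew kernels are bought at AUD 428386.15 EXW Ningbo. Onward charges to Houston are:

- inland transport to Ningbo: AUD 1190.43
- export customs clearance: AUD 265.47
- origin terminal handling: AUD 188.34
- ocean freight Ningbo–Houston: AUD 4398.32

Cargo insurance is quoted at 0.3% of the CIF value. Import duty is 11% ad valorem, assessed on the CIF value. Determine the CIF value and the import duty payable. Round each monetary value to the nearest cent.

CIF value: AUD 435735.92; import duty: AUD 47930.95

Let C be the CIF value. C = EXW price + pre-shipment costs + freight + 0.3% × C
C − 0.3% × C = 428386.15 + 1190.43 + 265.47 + 188.34 + 4398.32
0.997 × C = 434428.71
C = 434428.71 / 0.997 = 435735.92
Insurance premium = 0.3% × 435735.92 = 1307.21
Import duty = 435735.92 × 11% = 47930.95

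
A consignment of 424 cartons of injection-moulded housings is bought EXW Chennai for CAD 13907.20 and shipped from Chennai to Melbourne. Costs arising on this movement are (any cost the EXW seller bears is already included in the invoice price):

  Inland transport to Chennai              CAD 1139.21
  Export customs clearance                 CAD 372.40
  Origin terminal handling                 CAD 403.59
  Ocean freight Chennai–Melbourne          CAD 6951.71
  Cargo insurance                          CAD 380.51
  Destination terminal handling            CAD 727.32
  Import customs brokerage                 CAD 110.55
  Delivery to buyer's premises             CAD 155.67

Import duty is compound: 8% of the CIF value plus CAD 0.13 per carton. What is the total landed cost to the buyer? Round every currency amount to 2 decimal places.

EXW: the seller makes goods available at their premises; the buyer bears all onward costs.
CIF value = EXW price + inland to port + export clearance + origin terminal + freight + insurance = 13907.20 + 1139.21 + 372.40 + 403.59 + 6951.71 + 380.51 = 23154.62
Ad valorem component: 23154.62 × 8% = 1852.37
Specific component: 424 × 0.13 = 55.12
Import duty = 1852.37 + 55.12 = 1907.49
Buyer bears: inland to port 1139.21 + export clearance 372.40 + origin terminal 403.59 + freight 6951.71 + insurance 380.51 + destination terminal 727.32 + brokerage 110.55 + delivery 155.67 + duty 1907.49 = 12148.45
Landed cost = invoice 13907.20 + 12148.45 = 26055.65

Total landed cost: CAD 26055.65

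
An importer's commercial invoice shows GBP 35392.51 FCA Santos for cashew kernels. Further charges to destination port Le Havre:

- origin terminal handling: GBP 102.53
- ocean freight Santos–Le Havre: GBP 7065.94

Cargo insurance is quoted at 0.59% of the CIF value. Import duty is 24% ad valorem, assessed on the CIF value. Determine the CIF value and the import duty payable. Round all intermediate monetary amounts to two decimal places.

CIF value: GBP 42813.58; import duty: GBP 10275.26

Let C be the CIF value. C = FCA price + pre-shipment costs + freight + 0.59% × C
C − 0.59% × C = 35392.51 + 102.53 + 7065.94
0.9941 × C = 42560.98
C = 42560.98 / 0.9941 = 42813.58
Insurance premium = 0.59% × 42813.58 = 252.60
Import duty = 42813.58 × 24% = 10275.26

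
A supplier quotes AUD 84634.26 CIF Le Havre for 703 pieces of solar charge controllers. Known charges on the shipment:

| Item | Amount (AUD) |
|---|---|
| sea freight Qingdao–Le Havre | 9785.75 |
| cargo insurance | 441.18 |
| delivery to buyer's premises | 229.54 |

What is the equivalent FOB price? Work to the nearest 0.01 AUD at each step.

Not relevant to the conversion: delivery — on the buyer under both terms; not part of either seller's price.
From CIF to FOB, the seller no longer bears: freight, insurance.
FOB price = 84634.26 − 9785.75 − 441.18 = 74407.33

FOB price: AUD 74407.33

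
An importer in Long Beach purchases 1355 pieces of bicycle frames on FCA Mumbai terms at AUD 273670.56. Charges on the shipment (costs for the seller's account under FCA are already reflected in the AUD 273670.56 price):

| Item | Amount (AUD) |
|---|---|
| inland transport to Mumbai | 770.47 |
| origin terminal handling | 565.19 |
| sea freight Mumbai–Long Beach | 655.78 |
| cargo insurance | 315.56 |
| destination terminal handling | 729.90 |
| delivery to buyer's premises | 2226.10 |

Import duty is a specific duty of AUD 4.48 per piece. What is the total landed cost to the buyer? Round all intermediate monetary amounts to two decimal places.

FCA: the seller delivers export-cleared goods to the carrier; the buyer bears costs from that point.
Already in the invoice (seller's account under FCA): inland to port — exclude.
CIF value = FCA price + origin terminal + freight + insurance = 273670.56 + 565.19 + 655.78 + 315.56 = 275207.09
Import duty = 1355 × 4.48 = 6070.40
Buyer bears: origin terminal 565.19 + freight 655.78 + insurance 315.56 + destination terminal 729.90 + delivery 2226.10 + duty 6070.40 = 10562.93
Landed cost = invoice 273670.56 + 10562.93 = 284233.49

Total landed cost: AUD 284233.49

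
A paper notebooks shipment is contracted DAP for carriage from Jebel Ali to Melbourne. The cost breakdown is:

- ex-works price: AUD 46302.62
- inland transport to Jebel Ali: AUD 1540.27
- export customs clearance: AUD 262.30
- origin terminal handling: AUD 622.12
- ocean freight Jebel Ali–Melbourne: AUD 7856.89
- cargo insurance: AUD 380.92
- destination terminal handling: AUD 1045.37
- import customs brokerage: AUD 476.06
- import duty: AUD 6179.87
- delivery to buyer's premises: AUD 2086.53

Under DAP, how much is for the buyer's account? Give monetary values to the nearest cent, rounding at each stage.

DAP: the seller bears all costs to the named destination except import duty and clearance.
Seller's account: goods 46302.62 + inland to port 1540.27 + export clearance 262.30 + origin terminal 622.12 + freight 7856.89 + insurance 380.92 + destination terminal 1045.37 + delivery 2086.53 = 60097.02
Buyer's account: brokerage 476.06 + duty 6179.87 = 6655.93

Buyer's account: AUD 6655.93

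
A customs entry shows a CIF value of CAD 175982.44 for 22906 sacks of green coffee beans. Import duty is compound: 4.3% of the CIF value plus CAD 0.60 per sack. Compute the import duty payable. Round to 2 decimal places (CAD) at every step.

Ad valorem component: 175982.44 × 4.3% = 7567.24
Specific component: 22906 × 0.60 = 13743.60
Import duty = 7567.24 + 13743.60 = 21310.84

Import duty: CAD 21310.84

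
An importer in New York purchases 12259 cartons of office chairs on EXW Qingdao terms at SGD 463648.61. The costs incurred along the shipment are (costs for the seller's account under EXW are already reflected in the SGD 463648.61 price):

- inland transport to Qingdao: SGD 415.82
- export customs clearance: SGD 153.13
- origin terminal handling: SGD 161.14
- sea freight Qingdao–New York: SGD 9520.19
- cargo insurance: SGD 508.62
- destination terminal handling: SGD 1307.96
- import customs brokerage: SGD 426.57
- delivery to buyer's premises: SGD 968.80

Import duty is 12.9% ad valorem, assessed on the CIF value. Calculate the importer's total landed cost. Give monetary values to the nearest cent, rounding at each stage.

EXW: the seller makes goods available at their premises; the buyer bears all onward costs.
CIF value = EXW price + inland to port + export clearance + origin terminal + freight + insurance = 463648.61 + 415.82 + 153.13 + 161.14 + 9520.19 + 508.62 = 474407.51
Import duty = 474407.51 × 12.9% = 61198.57
Buyer bears: inland to port 415.82 + export clearance 153.13 + origin terminal 161.14 + freight 9520.19 + insurance 508.62 + destination terminal 1307.96 + brokerage 426.57 + delivery 968.80 + duty 61198.57 = 74660.80
Landed cost = invoice 463648.61 + 74660.80 = 538309.41

Total landed cost: SGD 538309.41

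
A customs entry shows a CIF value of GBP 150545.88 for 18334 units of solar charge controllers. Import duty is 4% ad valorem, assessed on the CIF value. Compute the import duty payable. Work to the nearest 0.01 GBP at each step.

Import duty: GBP 6021.84

Import duty = 150545.88 × 4% = 6021.84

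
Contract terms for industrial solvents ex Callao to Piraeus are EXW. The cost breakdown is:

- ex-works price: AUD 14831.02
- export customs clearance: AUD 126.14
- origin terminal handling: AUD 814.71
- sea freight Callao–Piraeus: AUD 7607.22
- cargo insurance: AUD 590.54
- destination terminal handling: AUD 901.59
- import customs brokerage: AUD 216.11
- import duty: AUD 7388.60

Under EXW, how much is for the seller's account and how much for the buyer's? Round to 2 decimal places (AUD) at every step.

Seller: AUD 14831.02; buyer: AUD 17644.91

EXW: the seller makes goods available at their premises; the buyer bears all onward costs.
Seller's account: goods 14831.02 = 14831.02
Buyer's account: export clearance 126.14 + origin terminal 814.71 + freight 7607.22 + insurance 590.54 + destination terminal 901.59 + brokerage 216.11 + duty 7388.60 = 17644.91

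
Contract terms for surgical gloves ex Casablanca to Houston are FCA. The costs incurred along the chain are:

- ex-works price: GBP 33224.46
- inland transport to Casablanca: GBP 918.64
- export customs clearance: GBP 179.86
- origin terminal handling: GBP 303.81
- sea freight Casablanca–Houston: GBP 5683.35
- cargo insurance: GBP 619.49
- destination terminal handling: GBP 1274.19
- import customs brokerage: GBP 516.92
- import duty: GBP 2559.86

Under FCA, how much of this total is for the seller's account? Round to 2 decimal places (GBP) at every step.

Seller's account: GBP 34322.96

FCA: the seller delivers export-cleared goods to the carrier; the buyer bears costs from that point.
Seller's account: goods 33224.46 + inland to port 918.64 + export clearance 179.86 = 34322.96
Buyer's account: origin terminal 303.81 + freight 5683.35 + insurance 619.49 + destination terminal 1274.19 + brokerage 516.92 + duty 2559.86 = 10957.62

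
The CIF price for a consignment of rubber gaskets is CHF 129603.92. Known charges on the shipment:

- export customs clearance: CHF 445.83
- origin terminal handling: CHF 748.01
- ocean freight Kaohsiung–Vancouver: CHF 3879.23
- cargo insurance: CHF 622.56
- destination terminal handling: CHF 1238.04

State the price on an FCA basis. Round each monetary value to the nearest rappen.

FCA price: CHF 124354.12

Not relevant to the conversion: export clearance — on the seller under both CIF and FCA; already in the CIF price and stays in the FCA price. destination terminal — on the buyer under both terms; not part of either seller's price.
From CIF to FCA, the seller no longer bears: origin terminal, freight, insurance.
FCA price = 129603.92 − 748.01 − 3879.23 − 622.56 = 124354.12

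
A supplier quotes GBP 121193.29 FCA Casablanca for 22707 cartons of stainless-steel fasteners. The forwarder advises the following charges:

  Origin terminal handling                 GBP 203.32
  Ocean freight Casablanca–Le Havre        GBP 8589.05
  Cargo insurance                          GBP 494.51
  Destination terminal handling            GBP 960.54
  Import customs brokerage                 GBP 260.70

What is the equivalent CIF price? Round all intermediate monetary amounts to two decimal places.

CIF price: GBP 130480.17

Not relevant to the conversion: brokerage, destination terminal — on the buyer under both terms; not part of either seller's price.
From FCA to CIF, the seller additionally bears: origin terminal, freight, insurance.
CIF price = 121193.29 + 203.32 + 8589.05 + 494.51 = 130480.17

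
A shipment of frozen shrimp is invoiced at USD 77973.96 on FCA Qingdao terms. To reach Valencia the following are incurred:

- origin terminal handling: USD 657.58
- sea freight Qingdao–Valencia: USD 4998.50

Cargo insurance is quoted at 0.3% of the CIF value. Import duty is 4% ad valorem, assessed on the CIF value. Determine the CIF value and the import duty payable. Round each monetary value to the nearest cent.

Let C be the CIF value. C = FCA price + pre-shipment costs + freight + 0.3% × C
C − 0.3% × C = 77973.96 + 657.58 + 4998.50
0.997 × C = 83630.04
C = 83630.04 / 0.997 = 83881.69
Insurance premium = 0.3% × 83881.69 = 251.65
Import duty = 83881.69 × 4% = 3355.27

CIF value: USD 83881.69; import duty: USD 3355.27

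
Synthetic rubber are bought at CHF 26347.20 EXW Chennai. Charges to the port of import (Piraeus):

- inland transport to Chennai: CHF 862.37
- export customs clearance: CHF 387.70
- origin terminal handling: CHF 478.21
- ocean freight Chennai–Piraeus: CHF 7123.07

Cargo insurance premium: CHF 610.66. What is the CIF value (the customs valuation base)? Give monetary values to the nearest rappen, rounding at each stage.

CIF value: CHF 35809.21

CIF = EXW price + pre-shipment costs + freight + insurance
CIF = 26347.20 + 862.37 + 387.70 + 478.21 + 7123.07 + 610.66 = 35809.21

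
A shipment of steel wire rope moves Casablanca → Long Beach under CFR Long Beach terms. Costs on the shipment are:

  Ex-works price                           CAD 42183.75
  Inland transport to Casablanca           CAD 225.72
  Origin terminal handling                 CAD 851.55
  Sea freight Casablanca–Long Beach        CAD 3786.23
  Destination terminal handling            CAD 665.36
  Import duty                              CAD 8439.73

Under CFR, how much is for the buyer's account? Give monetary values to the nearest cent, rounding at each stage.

Buyer's account: CAD 9105.09

CFR: the seller pays costs through ocean freight to the destination port, but not insurance.
Seller's account: goods 42183.75 + inland to port 225.72 + origin terminal 851.55 + freight 3786.23 = 47047.25
Buyer's account: destination terminal 665.36 + duty 8439.73 = 9105.09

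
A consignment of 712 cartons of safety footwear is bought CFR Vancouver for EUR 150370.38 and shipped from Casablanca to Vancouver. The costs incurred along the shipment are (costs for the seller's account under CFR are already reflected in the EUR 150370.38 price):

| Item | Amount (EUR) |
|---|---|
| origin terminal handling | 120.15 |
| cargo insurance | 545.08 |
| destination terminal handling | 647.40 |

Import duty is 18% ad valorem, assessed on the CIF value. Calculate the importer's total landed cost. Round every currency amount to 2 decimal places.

Total landed cost: EUR 178727.64

CFR: the seller pays costs through ocean freight to the destination port, but not insurance.
Already in the invoice (seller's account under CFR): origin terminal — exclude.
CIF value = CFR price + insurance = 150370.38 + 545.08 = 150915.46
Import duty = 150915.46 × 18% = 27164.78
Buyer bears: insurance 545.08 + destination terminal 647.40 + duty 27164.78 = 28357.26
Landed cost = invoice 150370.38 + 28357.26 = 178727.64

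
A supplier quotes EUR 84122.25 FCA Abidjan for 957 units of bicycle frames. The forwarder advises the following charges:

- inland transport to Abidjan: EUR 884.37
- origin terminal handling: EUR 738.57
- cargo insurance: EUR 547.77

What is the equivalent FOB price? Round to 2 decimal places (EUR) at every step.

FOB price: EUR 84860.82

Not relevant to the conversion: inland to port — on the seller under both FCA and FOB; already in the FCA price and stays in the FOB price. insurance — on the buyer under both terms; not part of either seller's price.
From FCA to FOB, the seller additionally bears: origin terminal.
FOB price = 84122.25 + 738.57 = 84860.82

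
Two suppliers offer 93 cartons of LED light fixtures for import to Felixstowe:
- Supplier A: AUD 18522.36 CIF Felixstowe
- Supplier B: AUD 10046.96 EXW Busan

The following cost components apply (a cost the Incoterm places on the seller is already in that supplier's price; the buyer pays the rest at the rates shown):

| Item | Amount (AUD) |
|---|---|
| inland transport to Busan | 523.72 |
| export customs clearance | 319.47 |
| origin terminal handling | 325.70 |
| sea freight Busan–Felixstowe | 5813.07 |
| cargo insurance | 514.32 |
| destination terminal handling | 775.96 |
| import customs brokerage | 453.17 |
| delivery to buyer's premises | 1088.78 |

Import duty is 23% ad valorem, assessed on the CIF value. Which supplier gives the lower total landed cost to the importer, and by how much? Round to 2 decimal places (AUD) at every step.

Supplier A (CIF):
The CIF price already equals the CIF value: 18522.36
Import duty = 18522.36 × 23% = 4260.14
Buyer bears (A): 775.96 + 453.17 + 1088.78 = 2317.91
Landed cost (A) = invoice 18522.36 + 2317.91 + duty 4260.14 = 25100.41
Supplier B (EXW):
CIF value = EXW price + inland to port + export clearance + origin terminal + freight + insurance = 10046.96 + 523.72 + 319.47 + 325.70 + 5813.07 + 514.32 = 17543.24
Import duty = 17543.24 × 23% = 4034.95
Buyer bears (B): 523.72 + 319.47 + 325.70 + 5813.07 + 514.32 + 775.96 + 453.17 + 1088.78 = 9814.19
Landed cost (B) = invoice 10046.96 + 9814.19 + duty 4034.95 = 23896.10
Difference = |25100.41 − 23896.10| = 1204.31

Supplier B is cheaper by AUD 1204.31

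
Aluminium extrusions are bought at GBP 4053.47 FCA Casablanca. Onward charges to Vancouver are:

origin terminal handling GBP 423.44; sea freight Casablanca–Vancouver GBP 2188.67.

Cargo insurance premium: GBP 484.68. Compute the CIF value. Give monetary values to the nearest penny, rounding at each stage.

CIF value: GBP 7150.26

CIF = FCA price + pre-shipment costs + freight + insurance
CIF = 4053.47 + 423.44 + 2188.67 + 484.68 = 7150.26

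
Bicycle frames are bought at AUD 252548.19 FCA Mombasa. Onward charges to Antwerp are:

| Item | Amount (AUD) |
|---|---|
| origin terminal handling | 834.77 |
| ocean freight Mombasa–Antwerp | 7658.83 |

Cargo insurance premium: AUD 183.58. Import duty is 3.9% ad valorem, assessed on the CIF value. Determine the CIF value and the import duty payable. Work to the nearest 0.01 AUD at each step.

CIF value: AUD 261225.37; import duty: AUD 10187.79

CIF = FCA price + pre-shipment costs + freight + insurance
CIF = 252548.19 + 834.77 + 7658.83 + 183.58 = 261225.37
Import duty = 261225.37 × 3.9% = 10187.79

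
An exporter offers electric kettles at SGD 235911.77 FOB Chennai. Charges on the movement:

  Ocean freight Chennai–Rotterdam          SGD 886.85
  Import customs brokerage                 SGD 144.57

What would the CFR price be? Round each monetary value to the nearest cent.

Not relevant to the conversion: brokerage — on the buyer under both terms; not part of either seller's price.
From FOB to CFR, the seller additionally bears: freight.
CFR price = 235911.77 + 886.85 = 236798.62

CFR price: SGD 236798.62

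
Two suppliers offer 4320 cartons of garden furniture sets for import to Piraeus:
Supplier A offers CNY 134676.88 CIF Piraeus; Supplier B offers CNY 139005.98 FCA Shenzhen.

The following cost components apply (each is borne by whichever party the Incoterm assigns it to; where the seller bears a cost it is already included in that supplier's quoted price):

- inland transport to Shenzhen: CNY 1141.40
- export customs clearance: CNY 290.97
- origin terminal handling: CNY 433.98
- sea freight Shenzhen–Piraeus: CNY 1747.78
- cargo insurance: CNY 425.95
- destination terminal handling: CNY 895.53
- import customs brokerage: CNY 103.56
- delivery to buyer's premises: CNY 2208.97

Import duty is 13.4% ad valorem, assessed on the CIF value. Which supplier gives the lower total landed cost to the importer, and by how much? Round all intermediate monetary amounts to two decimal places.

Supplier A (CIF):
The CIF price already equals the CIF value: 134676.88
Import duty = 134676.88 × 13.4% = 18046.70
Buyer bears (A): 895.53 + 103.56 + 2208.97 = 3208.06
Landed cost (A) = invoice 134676.88 + 3208.06 + duty 18046.70 = 155931.64
Supplier B (FCA):
CIF value = FCA price + origin terminal + freight + insurance = 139005.98 + 433.98 + 1747.78 + 425.95 = 141613.69
Import duty = 141613.69 × 13.4% = 18976.23
Buyer bears (B): 433.98 + 1747.78 + 425.95 + 895.53 + 103.56 + 2208.97 = 5815.77
Landed cost (B) = invoice 139005.98 + 5815.77 + duty 18976.23 = 163797.98
Difference = |155931.64 − 163797.98| = 7866.34

Supplier A is cheaper by CNY 7866.34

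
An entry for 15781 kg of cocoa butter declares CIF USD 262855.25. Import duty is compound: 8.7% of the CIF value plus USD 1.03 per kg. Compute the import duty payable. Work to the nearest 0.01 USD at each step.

Ad valorem component: 262855.25 × 8.7% = 22868.41
Specific component: 15781 × 1.03 = 16254.43
Import duty = 22868.41 + 16254.43 = 39122.84

Import duty: USD 39122.84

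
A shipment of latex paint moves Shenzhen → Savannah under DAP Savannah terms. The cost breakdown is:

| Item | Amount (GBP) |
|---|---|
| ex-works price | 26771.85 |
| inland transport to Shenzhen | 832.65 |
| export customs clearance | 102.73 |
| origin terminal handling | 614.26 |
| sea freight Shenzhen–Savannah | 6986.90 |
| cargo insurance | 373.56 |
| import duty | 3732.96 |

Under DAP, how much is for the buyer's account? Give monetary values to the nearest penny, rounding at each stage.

Buyer's account: GBP 3732.96

DAP: the seller bears all costs to the named destination except import duty and clearance.
Seller's account: goods 26771.85 + inland to port 832.65 + export clearance 102.73 + origin terminal 614.26 + freight 6986.90 + insurance 373.56 = 35681.95
Buyer's account: duty 3732.96 = 3732.96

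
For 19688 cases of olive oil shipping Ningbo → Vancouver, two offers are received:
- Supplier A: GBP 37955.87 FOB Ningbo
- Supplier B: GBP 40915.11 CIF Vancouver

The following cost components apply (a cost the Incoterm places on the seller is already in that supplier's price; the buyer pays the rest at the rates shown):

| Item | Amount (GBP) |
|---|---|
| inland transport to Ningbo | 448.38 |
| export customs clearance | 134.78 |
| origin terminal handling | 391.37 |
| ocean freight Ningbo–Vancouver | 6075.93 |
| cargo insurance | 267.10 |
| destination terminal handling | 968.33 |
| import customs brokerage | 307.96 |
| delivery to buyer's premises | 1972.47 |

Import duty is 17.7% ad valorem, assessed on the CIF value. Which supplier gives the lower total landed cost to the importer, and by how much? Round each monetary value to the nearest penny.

Supplier B is cheaper by GBP 3982.73

Supplier A (FOB):
CIF value = FOB price + freight + insurance = 37955.87 + 6075.93 + 267.10 = 44298.90
Import duty = 44298.90 × 17.7% = 7840.91
Buyer bears (A): 6075.93 + 267.10 + 968.33 + 307.96 + 1972.47 = 9591.79
Landed cost (A) = invoice 37955.87 + 9591.79 + duty 7840.91 = 55388.57
Supplier B (CIF):
The CIF price already equals the CIF value: 40915.11
Import duty = 40915.11 × 17.7% = 7241.97
Buyer bears (B): 968.33 + 307.96 + 1972.47 = 3248.76
Landed cost (B) = invoice 40915.11 + 3248.76 + duty 7241.97 = 51405.84
Difference = |55388.57 − 51405.84| = 3982.73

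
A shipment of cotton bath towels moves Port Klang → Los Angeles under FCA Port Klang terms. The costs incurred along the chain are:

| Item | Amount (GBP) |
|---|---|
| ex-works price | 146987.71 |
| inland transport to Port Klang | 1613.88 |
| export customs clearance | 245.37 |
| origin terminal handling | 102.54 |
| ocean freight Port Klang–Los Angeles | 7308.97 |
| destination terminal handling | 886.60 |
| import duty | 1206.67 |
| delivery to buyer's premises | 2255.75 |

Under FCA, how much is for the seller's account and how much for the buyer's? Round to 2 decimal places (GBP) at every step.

FCA: the seller delivers export-cleared goods to the carrier; the buyer bears costs from that point.
Seller's account: goods 146987.71 + inland to port 1613.88 + export clearance 245.37 = 148846.96
Buyer's account: origin terminal 102.54 + freight 7308.97 + destination terminal 886.60 + duty 1206.67 + delivery 2255.75 = 11760.53

Seller: GBP 148846.96; buyer: GBP 11760.53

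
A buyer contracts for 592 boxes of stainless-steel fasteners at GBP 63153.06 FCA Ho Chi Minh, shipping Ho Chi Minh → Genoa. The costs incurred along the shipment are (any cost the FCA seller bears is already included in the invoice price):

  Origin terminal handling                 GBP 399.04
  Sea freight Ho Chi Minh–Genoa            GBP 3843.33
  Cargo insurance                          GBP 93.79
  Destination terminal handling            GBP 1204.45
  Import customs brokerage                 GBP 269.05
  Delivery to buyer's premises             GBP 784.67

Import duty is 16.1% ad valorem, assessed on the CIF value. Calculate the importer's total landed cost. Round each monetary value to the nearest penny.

Total landed cost: GBP 80613.15

FCA: the seller delivers export-cleared goods to the carrier; the buyer bears costs from that point.
CIF value = FCA price + origin terminal + freight + insurance = 63153.06 + 399.04 + 3843.33 + 93.79 = 67489.22
Import duty = 67489.22 × 16.1% = 10865.76
Buyer bears: origin terminal 399.04 + freight 3843.33 + insurance 93.79 + destination terminal 1204.45 + brokerage 269.05 + delivery 784.67 + duty 10865.76 = 17460.09
Landed cost = invoice 63153.06 + 17460.09 = 80613.15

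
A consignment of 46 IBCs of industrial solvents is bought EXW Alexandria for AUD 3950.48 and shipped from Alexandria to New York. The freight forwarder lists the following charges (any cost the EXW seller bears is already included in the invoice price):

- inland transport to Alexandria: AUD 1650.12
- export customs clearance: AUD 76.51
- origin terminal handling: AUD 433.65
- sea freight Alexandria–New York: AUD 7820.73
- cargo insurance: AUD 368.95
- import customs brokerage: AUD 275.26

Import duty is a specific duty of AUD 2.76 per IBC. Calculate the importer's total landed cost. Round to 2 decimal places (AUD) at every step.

Total landed cost: AUD 14702.66

EXW: the seller makes goods available at their premises; the buyer bears all onward costs.
CIF value = EXW price + inland to port + export clearance + origin terminal + freight + insurance = 3950.48 + 1650.12 + 76.51 + 433.65 + 7820.73 + 368.95 = 14300.44
Import duty = 46 × 2.76 = 126.96
Buyer bears: inland to port 1650.12 + export clearance 76.51 + origin terminal 433.65 + freight 7820.73 + insurance 368.95 + brokerage 275.26 + duty 126.96 = 10752.18
Landed cost = invoice 3950.48 + 10752.18 = 14702.66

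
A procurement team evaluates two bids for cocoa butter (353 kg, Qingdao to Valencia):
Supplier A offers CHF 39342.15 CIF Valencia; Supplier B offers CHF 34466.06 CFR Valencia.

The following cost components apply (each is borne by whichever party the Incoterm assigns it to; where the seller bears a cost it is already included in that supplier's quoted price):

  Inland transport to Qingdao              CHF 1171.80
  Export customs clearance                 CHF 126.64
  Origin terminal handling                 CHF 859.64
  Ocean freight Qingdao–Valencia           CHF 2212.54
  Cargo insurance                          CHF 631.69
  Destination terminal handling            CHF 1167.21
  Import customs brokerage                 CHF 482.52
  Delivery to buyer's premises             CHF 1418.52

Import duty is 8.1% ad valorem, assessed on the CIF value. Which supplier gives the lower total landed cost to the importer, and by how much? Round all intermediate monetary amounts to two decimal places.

Supplier B is cheaper by CHF 4588.19

Supplier A (CIF):
The CIF price already equals the CIF value: 39342.15
Import duty = 39342.15 × 8.1% = 3186.71
Buyer bears (A): 1167.21 + 482.52 + 1418.52 = 3068.25
Landed cost (A) = invoice 39342.15 + 3068.25 + duty 3186.71 = 45597.11
Supplier B (CFR):
CIF value = CFR price + insurance = 34466.06 + 631.69 = 35097.75
Import duty = 35097.75 × 8.1% = 2842.92
Buyer bears (B): 631.69 + 1167.21 + 482.52 + 1418.52 = 3699.94
Landed cost (B) = invoice 34466.06 + 3699.94 + duty 2842.92 = 41008.92
Difference = |45597.11 − 41008.92| = 4588.19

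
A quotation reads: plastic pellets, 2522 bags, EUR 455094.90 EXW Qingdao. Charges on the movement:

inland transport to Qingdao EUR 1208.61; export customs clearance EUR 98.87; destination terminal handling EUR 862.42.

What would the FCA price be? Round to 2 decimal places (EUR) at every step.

FCA price: EUR 456402.38

Not relevant to the conversion: destination terminal — on the buyer under both terms; not part of either seller's price.
From EXW to FCA, the seller additionally bears: inland to port, export clearance.
FCA price = 455094.90 + 1208.61 + 98.87 = 456402.38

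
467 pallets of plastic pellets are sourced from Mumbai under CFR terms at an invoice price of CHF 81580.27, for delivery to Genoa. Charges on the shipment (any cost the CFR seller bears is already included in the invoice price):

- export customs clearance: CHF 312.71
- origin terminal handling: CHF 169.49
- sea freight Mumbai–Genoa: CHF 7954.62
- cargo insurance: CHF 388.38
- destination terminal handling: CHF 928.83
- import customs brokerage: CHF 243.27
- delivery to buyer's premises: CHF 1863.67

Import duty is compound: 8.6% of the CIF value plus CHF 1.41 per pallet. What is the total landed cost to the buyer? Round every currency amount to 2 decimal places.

CFR: the seller pays costs through ocean freight to the destination port, but not insurance.
Already in the invoice (seller's account under CFR): export clearance, origin terminal, freight — exclude.
CIF value = CFR price + insurance = 81580.27 + 388.38 = 81968.65
Ad valorem component: 81968.65 × 8.6% = 7049.30
Specific component: 467 × 1.41 = 658.47
Import duty = 7049.30 + 658.47 = 7707.77
Buyer bears: insurance 388.38 + destination terminal 928.83 + brokerage 243.27 + delivery 1863.67 + duty 7707.77 = 11131.92
Landed cost = invoice 81580.27 + 11131.92 = 92712.19

Total landed cost: CHF 92712.19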